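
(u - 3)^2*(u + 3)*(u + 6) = u^4 + 3*u^3 - 27*u^2 - 27*u + 162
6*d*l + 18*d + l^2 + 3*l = (6*d + l)*(l + 3)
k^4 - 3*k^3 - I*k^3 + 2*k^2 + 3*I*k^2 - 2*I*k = k*(k - 2)*(k - 1)*(k - I)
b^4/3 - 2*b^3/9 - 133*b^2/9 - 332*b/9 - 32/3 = (b/3 + 1)*(b - 8)*(b + 1/3)*(b + 4)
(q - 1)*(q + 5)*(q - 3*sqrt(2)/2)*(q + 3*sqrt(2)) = q^4 + 3*sqrt(2)*q^3/2 + 4*q^3 - 14*q^2 + 6*sqrt(2)*q^2 - 36*q - 15*sqrt(2)*q/2 + 45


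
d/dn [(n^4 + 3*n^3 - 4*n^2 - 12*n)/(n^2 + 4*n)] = (2*n^3 + 15*n^2 + 24*n - 4)/(n^2 + 8*n + 16)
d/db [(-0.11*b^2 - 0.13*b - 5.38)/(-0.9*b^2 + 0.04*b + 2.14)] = (-0.1214*b^2 - 10.1548*b - 0.063)/(0.81*b^4 - 0.072*b^3 - 3.8504*b^2 + 0.1712*b + 4.5796)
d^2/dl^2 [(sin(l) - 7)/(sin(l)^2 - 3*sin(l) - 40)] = (sin(l)^5 - 25*sin(l)^4 + 301*sin(l)^3 - 1261*sin(l)^2 + 2074*sin(l) + 926)/(-sin(l)^2 + 3*sin(l) + 40)^3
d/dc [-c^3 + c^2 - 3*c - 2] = -3*c^2 + 2*c - 3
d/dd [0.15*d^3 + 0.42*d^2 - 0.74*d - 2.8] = 0.45*d^2 + 0.84*d - 0.74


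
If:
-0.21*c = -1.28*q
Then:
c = 6.09523809523809*q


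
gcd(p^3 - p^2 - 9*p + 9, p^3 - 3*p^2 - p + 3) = p^2 - 4*p + 3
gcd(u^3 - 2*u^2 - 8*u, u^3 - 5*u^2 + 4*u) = u^2 - 4*u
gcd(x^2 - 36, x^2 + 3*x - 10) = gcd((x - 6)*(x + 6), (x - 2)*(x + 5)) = 1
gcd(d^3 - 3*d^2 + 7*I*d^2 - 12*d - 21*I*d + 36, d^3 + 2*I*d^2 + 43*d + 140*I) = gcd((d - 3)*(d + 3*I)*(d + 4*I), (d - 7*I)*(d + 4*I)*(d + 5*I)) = d + 4*I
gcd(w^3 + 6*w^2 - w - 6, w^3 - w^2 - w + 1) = w^2 - 1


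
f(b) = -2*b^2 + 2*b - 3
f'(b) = 2 - 4*b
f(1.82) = -5.98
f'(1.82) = -5.28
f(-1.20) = -8.28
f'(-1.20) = 6.80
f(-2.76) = -23.76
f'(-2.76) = 13.04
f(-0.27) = -3.69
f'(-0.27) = 3.08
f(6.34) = -70.71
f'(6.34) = -23.36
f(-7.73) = -137.97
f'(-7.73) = 32.92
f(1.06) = -3.13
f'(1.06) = -2.24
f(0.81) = -2.69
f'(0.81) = -1.24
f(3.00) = -15.00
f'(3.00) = -10.00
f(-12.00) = -315.00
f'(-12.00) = 50.00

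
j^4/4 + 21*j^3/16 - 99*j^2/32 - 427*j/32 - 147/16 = (j/4 + 1/4)*(j - 7/2)*(j + 7/4)*(j + 6)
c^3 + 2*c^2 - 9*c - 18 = (c - 3)*(c + 2)*(c + 3)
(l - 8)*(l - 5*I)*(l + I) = l^3 - 8*l^2 - 4*I*l^2 + 5*l + 32*I*l - 40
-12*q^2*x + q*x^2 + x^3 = x*(-3*q + x)*(4*q + x)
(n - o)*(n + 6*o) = n^2 + 5*n*o - 6*o^2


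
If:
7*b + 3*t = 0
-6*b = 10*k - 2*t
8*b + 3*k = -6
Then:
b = -5/4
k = 4/3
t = 35/12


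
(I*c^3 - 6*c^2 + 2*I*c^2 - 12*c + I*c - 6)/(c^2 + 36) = I*(c^2 + 2*c + 1)/(c - 6*I)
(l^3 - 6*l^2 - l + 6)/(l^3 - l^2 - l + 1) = (l - 6)/(l - 1)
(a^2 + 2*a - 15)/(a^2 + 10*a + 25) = (a - 3)/(a + 5)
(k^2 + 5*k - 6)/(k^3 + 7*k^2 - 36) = (k - 1)/(k^2 + k - 6)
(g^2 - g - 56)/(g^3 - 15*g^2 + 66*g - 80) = (g + 7)/(g^2 - 7*g + 10)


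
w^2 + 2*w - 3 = (w - 1)*(w + 3)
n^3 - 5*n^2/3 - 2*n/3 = n*(n - 2)*(n + 1/3)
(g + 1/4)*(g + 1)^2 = g^3 + 9*g^2/4 + 3*g/2 + 1/4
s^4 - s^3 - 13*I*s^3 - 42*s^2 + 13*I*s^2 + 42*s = s*(s - 1)*(s - 7*I)*(s - 6*I)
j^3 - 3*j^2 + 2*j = j*(j - 2)*(j - 1)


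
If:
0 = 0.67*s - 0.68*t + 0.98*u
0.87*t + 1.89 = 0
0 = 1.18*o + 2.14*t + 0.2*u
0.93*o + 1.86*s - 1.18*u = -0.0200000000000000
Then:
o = 3.96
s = -2.05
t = -2.17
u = -0.10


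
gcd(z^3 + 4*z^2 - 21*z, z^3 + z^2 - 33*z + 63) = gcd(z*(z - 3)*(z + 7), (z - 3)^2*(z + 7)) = z^2 + 4*z - 21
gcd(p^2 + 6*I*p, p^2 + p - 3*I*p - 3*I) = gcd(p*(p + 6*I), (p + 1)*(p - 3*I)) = 1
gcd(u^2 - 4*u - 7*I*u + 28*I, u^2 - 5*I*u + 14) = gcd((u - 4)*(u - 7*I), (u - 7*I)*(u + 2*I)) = u - 7*I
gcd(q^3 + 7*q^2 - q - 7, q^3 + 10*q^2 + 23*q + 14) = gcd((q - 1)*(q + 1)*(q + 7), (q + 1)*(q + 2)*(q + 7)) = q^2 + 8*q + 7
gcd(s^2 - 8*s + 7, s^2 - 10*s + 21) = s - 7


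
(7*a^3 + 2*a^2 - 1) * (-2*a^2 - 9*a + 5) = -14*a^5 - 67*a^4 + 17*a^3 + 12*a^2 + 9*a - 5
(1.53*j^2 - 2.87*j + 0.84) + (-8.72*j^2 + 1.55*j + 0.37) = -7.19*j^2 - 1.32*j + 1.21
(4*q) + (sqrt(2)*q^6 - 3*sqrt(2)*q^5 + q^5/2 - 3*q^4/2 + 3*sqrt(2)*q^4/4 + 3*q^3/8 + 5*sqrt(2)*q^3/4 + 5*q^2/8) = sqrt(2)*q^6 - 3*sqrt(2)*q^5 + q^5/2 - 3*q^4/2 + 3*sqrt(2)*q^4/4 + 3*q^3/8 + 5*sqrt(2)*q^3/4 + 5*q^2/8 + 4*q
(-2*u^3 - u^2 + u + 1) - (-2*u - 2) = -2*u^3 - u^2 + 3*u + 3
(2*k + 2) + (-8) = 2*k - 6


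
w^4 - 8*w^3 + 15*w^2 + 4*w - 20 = (w - 5)*(w - 2)^2*(w + 1)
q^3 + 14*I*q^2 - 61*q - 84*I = (q + 3*I)*(q + 4*I)*(q + 7*I)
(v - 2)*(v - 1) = v^2 - 3*v + 2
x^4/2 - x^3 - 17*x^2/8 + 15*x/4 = x*(x/2 + 1)*(x - 5/2)*(x - 3/2)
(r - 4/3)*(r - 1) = r^2 - 7*r/3 + 4/3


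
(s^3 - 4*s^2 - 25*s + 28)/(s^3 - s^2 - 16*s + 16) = (s - 7)/(s - 4)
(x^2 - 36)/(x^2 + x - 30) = (x - 6)/(x - 5)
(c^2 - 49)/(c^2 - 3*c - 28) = (c + 7)/(c + 4)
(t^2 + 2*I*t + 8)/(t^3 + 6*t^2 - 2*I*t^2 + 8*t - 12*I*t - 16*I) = (t + 4*I)/(t^2 + 6*t + 8)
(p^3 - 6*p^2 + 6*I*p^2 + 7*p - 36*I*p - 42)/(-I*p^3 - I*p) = (I*p^2 - p*(7 + 6*I) + 42)/(p*(p + I))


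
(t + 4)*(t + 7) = t^2 + 11*t + 28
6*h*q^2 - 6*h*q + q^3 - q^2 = q*(6*h + q)*(q - 1)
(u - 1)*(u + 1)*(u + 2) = u^3 + 2*u^2 - u - 2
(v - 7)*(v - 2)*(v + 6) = v^3 - 3*v^2 - 40*v + 84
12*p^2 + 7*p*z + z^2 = (3*p + z)*(4*p + z)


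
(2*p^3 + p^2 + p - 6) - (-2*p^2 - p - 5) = 2*p^3 + 3*p^2 + 2*p - 1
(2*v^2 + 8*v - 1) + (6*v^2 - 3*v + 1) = 8*v^2 + 5*v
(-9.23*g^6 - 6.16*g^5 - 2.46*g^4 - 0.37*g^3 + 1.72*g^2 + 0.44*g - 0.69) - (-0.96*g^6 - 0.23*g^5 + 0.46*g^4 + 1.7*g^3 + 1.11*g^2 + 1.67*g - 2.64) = -8.27*g^6 - 5.93*g^5 - 2.92*g^4 - 2.07*g^3 + 0.61*g^2 - 1.23*g + 1.95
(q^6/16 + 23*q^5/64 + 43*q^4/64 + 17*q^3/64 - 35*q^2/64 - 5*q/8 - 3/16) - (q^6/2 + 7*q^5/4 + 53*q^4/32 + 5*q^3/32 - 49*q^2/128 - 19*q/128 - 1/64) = -7*q^6/16 - 89*q^5/64 - 63*q^4/64 + 7*q^3/64 - 21*q^2/128 - 61*q/128 - 11/64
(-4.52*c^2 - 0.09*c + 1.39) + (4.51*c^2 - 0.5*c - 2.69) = -0.00999999999999979*c^2 - 0.59*c - 1.3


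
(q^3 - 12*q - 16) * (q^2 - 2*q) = q^5 - 2*q^4 - 12*q^3 + 8*q^2 + 32*q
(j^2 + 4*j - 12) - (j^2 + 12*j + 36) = -8*j - 48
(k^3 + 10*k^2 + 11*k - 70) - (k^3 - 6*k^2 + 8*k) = 16*k^2 + 3*k - 70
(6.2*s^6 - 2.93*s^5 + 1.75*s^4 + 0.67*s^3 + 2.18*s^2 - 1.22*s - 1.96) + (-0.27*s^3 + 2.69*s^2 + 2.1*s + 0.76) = 6.2*s^6 - 2.93*s^5 + 1.75*s^4 + 0.4*s^3 + 4.87*s^2 + 0.88*s - 1.2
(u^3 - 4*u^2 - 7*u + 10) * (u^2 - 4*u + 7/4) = u^5 - 8*u^4 + 43*u^3/4 + 31*u^2 - 209*u/4 + 35/2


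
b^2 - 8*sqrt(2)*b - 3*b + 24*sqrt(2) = (b - 3)*(b - 8*sqrt(2))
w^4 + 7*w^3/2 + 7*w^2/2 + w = w*(w + 1/2)*(w + 1)*(w + 2)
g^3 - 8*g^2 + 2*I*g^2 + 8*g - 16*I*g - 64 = (g - 8)*(g - 2*I)*(g + 4*I)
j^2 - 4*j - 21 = (j - 7)*(j + 3)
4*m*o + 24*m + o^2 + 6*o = (4*m + o)*(o + 6)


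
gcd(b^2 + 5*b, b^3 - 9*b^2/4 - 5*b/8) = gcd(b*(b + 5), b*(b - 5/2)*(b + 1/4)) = b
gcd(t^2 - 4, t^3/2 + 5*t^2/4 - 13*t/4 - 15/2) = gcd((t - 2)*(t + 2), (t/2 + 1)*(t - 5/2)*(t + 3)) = t + 2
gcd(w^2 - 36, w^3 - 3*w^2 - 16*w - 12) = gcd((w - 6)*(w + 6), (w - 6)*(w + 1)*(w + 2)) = w - 6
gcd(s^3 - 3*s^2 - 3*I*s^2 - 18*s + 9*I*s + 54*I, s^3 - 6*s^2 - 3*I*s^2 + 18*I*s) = s^2 + s*(-6 - 3*I) + 18*I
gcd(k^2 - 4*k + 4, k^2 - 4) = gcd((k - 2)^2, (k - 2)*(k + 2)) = k - 2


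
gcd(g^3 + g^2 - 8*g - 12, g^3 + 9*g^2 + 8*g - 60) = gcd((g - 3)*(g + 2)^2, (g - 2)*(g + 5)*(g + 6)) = 1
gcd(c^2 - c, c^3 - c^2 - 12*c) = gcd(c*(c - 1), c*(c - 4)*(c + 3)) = c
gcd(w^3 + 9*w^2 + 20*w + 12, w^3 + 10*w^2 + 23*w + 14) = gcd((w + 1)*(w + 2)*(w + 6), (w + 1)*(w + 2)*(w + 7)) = w^2 + 3*w + 2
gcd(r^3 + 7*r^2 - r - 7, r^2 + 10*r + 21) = r + 7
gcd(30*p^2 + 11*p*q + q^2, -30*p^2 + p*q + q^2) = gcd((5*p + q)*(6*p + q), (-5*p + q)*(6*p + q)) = 6*p + q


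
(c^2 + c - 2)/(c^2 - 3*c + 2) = (c + 2)/(c - 2)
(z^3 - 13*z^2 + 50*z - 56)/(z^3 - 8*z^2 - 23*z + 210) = (z^2 - 6*z + 8)/(z^2 - z - 30)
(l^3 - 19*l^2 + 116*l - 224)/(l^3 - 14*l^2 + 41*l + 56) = (l - 4)/(l + 1)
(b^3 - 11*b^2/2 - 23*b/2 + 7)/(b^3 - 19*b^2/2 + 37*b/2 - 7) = (b + 2)/(b - 2)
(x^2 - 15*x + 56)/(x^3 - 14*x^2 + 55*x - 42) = (x - 8)/(x^2 - 7*x + 6)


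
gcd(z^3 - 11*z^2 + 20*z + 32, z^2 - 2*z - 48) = z - 8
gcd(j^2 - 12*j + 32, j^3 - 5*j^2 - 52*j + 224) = j^2 - 12*j + 32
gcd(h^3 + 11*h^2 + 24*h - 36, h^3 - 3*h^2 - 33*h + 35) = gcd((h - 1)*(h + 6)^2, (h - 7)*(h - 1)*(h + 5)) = h - 1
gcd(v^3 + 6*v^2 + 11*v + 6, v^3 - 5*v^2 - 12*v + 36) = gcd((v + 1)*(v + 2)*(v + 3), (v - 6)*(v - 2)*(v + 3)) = v + 3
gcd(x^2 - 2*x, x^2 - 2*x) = x^2 - 2*x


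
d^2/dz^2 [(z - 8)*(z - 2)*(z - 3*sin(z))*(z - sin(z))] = 4*z^3*sin(z) - 40*z^2*sin(z) - 24*z^2*cos(z) + 6*z^2*cos(2*z) + 12*z^2 + 40*z*sin(z) + 12*z*sin(2*z) + 160*z*cos(z) - 60*z*cos(2*z) - 60*z + 80*sin(z) - 60*sin(2*z) - 128*cos(z) + 93*cos(2*z) + 35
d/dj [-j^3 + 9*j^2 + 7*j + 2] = -3*j^2 + 18*j + 7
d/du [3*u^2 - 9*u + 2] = 6*u - 9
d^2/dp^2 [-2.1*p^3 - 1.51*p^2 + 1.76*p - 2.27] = -12.6*p - 3.02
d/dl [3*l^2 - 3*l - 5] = 6*l - 3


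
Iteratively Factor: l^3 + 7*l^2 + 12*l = (l + 4)*(l^2 + 3*l) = (l + 3)*(l + 4)*(l)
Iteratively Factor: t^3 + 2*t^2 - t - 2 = (t + 1)*(t^2 + t - 2) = (t - 1)*(t + 1)*(t + 2)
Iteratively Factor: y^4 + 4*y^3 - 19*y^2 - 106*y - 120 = (y + 4)*(y^3 - 19*y - 30) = (y + 3)*(y + 4)*(y^2 - 3*y - 10) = (y - 5)*(y + 3)*(y + 4)*(y + 2)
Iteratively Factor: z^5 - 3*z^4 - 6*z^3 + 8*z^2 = (z - 4)*(z^4 + z^3 - 2*z^2) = z*(z - 4)*(z^3 + z^2 - 2*z) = z*(z - 4)*(z - 1)*(z^2 + 2*z) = z*(z - 4)*(z - 1)*(z + 2)*(z)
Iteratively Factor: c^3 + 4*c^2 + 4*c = (c + 2)*(c^2 + 2*c) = (c + 2)^2*(c)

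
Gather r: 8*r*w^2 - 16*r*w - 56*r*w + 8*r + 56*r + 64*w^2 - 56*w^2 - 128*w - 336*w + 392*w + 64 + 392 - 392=r*(8*w^2 - 72*w + 64) + 8*w^2 - 72*w + 64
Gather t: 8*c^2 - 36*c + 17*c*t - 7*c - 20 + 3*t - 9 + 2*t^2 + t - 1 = 8*c^2 - 43*c + 2*t^2 + t*(17*c + 4) - 30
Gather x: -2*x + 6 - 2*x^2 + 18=-2*x^2 - 2*x + 24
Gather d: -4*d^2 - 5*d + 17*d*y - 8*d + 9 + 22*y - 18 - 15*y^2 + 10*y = -4*d^2 + d*(17*y - 13) - 15*y^2 + 32*y - 9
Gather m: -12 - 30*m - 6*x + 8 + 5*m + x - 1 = -25*m - 5*x - 5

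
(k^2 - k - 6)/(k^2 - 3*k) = (k + 2)/k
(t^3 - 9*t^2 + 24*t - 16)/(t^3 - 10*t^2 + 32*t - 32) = (t - 1)/(t - 2)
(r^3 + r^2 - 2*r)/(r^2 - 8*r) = (r^2 + r - 2)/(r - 8)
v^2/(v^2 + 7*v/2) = 2*v/(2*v + 7)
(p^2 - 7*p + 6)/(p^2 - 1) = (p - 6)/(p + 1)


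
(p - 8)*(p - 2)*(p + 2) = p^3 - 8*p^2 - 4*p + 32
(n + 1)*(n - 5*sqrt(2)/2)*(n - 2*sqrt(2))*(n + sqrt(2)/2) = n^4 - 4*sqrt(2)*n^3 + n^3 - 4*sqrt(2)*n^2 + 11*n^2/2 + 11*n/2 + 5*sqrt(2)*n + 5*sqrt(2)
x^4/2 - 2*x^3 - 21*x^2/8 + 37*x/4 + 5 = (x/2 + 1)*(x - 4)*(x - 5/2)*(x + 1/2)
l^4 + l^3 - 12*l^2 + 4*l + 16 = (l - 2)^2*(l + 1)*(l + 4)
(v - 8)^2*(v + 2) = v^3 - 14*v^2 + 32*v + 128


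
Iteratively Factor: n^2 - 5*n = (n)*(n - 5)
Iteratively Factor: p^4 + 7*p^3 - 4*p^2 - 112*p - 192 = (p - 4)*(p^3 + 11*p^2 + 40*p + 48) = (p - 4)*(p + 3)*(p^2 + 8*p + 16) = (p - 4)*(p + 3)*(p + 4)*(p + 4)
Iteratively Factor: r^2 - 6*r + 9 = (r - 3)*(r - 3)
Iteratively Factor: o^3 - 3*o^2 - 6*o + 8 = (o - 1)*(o^2 - 2*o - 8) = (o - 1)*(o + 2)*(o - 4)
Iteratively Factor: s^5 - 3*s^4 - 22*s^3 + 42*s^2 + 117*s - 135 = (s + 3)*(s^4 - 6*s^3 - 4*s^2 + 54*s - 45) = (s - 1)*(s + 3)*(s^3 - 5*s^2 - 9*s + 45) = (s - 5)*(s - 1)*(s + 3)*(s^2 - 9) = (s - 5)*(s - 3)*(s - 1)*(s + 3)*(s + 3)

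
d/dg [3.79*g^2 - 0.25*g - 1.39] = 7.58*g - 0.25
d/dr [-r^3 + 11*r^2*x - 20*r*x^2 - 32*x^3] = -3*r^2 + 22*r*x - 20*x^2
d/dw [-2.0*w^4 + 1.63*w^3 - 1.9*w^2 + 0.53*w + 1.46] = -8.0*w^3 + 4.89*w^2 - 3.8*w + 0.53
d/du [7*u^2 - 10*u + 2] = 14*u - 10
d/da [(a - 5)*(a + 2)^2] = (a + 2)*(3*a - 8)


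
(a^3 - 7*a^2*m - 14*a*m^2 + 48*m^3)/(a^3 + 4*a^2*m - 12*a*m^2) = (a^2 - 5*a*m - 24*m^2)/(a*(a + 6*m))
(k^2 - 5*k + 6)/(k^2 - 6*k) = (k^2 - 5*k + 6)/(k*(k - 6))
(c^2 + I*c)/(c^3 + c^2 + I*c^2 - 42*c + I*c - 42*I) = c/(c^2 + c - 42)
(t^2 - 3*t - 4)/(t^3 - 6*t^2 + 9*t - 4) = (t + 1)/(t^2 - 2*t + 1)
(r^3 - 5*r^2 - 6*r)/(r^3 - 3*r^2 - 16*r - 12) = r/(r + 2)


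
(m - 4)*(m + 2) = m^2 - 2*m - 8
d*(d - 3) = d^2 - 3*d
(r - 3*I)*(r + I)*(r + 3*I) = r^3 + I*r^2 + 9*r + 9*I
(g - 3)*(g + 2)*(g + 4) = g^3 + 3*g^2 - 10*g - 24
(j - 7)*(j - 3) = j^2 - 10*j + 21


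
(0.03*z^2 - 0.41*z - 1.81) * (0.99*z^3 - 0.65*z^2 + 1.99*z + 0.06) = 0.0297*z^5 - 0.4254*z^4 - 1.4657*z^3 + 0.3624*z^2 - 3.6265*z - 0.1086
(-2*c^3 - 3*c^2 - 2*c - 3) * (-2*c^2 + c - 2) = 4*c^5 + 4*c^4 + 5*c^3 + 10*c^2 + c + 6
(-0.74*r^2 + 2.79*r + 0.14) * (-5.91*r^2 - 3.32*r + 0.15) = 4.3734*r^4 - 14.0321*r^3 - 10.2012*r^2 - 0.0463000000000001*r + 0.021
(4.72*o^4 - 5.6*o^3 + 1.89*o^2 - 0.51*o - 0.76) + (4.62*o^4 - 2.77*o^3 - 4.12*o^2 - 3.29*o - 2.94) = 9.34*o^4 - 8.37*o^3 - 2.23*o^2 - 3.8*o - 3.7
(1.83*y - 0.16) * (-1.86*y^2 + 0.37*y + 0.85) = -3.4038*y^3 + 0.9747*y^2 + 1.4963*y - 0.136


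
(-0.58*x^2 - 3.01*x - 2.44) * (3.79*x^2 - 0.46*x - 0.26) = -2.1982*x^4 - 11.1411*x^3 - 7.7122*x^2 + 1.905*x + 0.6344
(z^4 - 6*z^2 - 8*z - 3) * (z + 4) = z^5 + 4*z^4 - 6*z^3 - 32*z^2 - 35*z - 12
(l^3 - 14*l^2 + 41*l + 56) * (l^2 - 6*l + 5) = l^5 - 20*l^4 + 130*l^3 - 260*l^2 - 131*l + 280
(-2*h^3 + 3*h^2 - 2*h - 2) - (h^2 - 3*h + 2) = -2*h^3 + 2*h^2 + h - 4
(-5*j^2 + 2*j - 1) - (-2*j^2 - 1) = -3*j^2 + 2*j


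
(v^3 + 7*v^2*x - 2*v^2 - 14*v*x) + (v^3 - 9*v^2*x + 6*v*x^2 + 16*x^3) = 2*v^3 - 2*v^2*x - 2*v^2 + 6*v*x^2 - 14*v*x + 16*x^3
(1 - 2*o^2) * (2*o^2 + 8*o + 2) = -4*o^4 - 16*o^3 - 2*o^2 + 8*o + 2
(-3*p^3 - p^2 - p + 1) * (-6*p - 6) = 18*p^4 + 24*p^3 + 12*p^2 - 6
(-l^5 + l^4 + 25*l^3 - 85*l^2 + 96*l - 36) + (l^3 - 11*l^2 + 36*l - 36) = -l^5 + l^4 + 26*l^3 - 96*l^2 + 132*l - 72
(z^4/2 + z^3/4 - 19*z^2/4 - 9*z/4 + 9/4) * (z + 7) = z^5/2 + 15*z^4/4 - 3*z^3 - 71*z^2/2 - 27*z/2 + 63/4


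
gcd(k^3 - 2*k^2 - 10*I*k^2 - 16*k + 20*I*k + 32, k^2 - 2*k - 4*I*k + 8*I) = k - 2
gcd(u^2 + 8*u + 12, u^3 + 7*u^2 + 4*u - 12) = u^2 + 8*u + 12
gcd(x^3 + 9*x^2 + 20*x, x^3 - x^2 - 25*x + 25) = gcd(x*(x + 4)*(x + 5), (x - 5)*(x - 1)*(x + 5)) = x + 5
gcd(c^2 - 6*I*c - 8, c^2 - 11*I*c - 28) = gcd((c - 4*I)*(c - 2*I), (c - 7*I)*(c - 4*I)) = c - 4*I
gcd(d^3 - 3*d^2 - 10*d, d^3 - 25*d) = d^2 - 5*d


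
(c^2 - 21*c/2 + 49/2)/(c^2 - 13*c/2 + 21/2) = (c - 7)/(c - 3)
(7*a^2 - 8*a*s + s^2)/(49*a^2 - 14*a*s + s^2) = (-a + s)/(-7*a + s)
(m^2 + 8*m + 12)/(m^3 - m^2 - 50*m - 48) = (m + 2)/(m^2 - 7*m - 8)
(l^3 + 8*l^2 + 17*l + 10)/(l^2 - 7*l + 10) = (l^3 + 8*l^2 + 17*l + 10)/(l^2 - 7*l + 10)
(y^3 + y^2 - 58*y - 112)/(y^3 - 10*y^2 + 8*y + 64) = (y + 7)/(y - 4)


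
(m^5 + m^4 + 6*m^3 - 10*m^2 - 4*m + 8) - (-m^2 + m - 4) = m^5 + m^4 + 6*m^3 - 9*m^2 - 5*m + 12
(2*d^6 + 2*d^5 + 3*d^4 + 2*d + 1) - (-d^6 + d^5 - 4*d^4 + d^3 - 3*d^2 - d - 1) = 3*d^6 + d^5 + 7*d^4 - d^3 + 3*d^2 + 3*d + 2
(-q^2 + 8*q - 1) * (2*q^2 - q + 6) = -2*q^4 + 17*q^3 - 16*q^2 + 49*q - 6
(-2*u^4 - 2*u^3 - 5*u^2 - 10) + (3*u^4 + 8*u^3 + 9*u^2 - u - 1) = u^4 + 6*u^3 + 4*u^2 - u - 11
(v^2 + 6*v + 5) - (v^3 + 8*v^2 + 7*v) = -v^3 - 7*v^2 - v + 5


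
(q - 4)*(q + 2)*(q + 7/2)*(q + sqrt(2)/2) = q^4 + sqrt(2)*q^3/2 + 3*q^3/2 - 15*q^2 + 3*sqrt(2)*q^2/4 - 28*q - 15*sqrt(2)*q/2 - 14*sqrt(2)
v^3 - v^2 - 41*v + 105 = (v - 5)*(v - 3)*(v + 7)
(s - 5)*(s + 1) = s^2 - 4*s - 5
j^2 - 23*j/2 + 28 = (j - 8)*(j - 7/2)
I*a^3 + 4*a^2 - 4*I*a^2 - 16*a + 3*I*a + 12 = (a - 3)*(a - 4*I)*(I*a - I)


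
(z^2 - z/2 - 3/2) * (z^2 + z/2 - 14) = z^4 - 63*z^2/4 + 25*z/4 + 21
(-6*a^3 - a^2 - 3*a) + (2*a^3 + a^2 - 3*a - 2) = -4*a^3 - 6*a - 2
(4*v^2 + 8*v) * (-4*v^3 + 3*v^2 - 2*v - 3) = -16*v^5 - 20*v^4 + 16*v^3 - 28*v^2 - 24*v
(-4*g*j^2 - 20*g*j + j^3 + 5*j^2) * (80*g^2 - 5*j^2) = -320*g^3*j^2 - 1600*g^3*j + 80*g^2*j^3 + 400*g^2*j^2 + 20*g*j^4 + 100*g*j^3 - 5*j^5 - 25*j^4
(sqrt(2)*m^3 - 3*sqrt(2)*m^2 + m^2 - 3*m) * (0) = 0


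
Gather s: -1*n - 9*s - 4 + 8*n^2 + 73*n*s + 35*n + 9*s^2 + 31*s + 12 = 8*n^2 + 34*n + 9*s^2 + s*(73*n + 22) + 8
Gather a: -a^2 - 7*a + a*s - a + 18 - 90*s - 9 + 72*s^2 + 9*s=-a^2 + a*(s - 8) + 72*s^2 - 81*s + 9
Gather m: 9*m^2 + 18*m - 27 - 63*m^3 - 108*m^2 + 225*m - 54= -63*m^3 - 99*m^2 + 243*m - 81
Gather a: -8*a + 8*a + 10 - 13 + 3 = 0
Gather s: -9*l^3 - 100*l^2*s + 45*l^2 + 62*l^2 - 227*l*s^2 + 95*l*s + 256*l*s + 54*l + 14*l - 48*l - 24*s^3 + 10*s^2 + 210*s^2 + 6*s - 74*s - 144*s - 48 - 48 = -9*l^3 + 107*l^2 + 20*l - 24*s^3 + s^2*(220 - 227*l) + s*(-100*l^2 + 351*l - 212) - 96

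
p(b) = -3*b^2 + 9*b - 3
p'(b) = 9 - 6*b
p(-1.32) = -20.11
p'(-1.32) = 16.92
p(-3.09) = -59.45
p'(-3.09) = 27.54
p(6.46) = -70.05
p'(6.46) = -29.76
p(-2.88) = -53.80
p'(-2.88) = 26.28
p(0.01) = -2.91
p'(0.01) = 8.94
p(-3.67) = -76.44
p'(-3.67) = 31.02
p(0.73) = 1.97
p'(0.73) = 4.62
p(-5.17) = -129.72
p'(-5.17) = 40.02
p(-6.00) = -165.00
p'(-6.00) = 45.00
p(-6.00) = -165.00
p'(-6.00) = 45.00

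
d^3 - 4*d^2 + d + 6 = (d - 3)*(d - 2)*(d + 1)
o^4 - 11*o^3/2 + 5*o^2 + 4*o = o*(o - 4)*(o - 2)*(o + 1/2)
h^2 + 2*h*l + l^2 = (h + l)^2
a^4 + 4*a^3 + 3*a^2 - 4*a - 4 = (a - 1)*(a + 1)*(a + 2)^2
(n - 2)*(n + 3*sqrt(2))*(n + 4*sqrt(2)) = n^3 - 2*n^2 + 7*sqrt(2)*n^2 - 14*sqrt(2)*n + 24*n - 48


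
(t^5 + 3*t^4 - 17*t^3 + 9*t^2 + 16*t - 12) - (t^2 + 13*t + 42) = t^5 + 3*t^4 - 17*t^3 + 8*t^2 + 3*t - 54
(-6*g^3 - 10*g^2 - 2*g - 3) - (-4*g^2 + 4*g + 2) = -6*g^3 - 6*g^2 - 6*g - 5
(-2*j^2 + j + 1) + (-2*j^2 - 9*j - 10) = -4*j^2 - 8*j - 9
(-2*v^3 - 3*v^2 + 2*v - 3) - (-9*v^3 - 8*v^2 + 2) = 7*v^3 + 5*v^2 + 2*v - 5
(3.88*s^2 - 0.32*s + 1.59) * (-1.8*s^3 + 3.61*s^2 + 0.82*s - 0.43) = -6.984*s^5 + 14.5828*s^4 - 0.835600000000001*s^3 + 3.8091*s^2 + 1.4414*s - 0.6837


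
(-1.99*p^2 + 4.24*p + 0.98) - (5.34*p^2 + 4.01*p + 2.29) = -7.33*p^2 + 0.23*p - 1.31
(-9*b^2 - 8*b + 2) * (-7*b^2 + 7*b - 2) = 63*b^4 - 7*b^3 - 52*b^2 + 30*b - 4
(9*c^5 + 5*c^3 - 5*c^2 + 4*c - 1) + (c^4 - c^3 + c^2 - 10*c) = 9*c^5 + c^4 + 4*c^3 - 4*c^2 - 6*c - 1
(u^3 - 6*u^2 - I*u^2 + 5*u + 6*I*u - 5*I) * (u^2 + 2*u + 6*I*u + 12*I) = u^5 - 4*u^4 + 5*I*u^4 - u^3 - 20*I*u^3 - 14*u^2 - 35*I*u^2 - 42*u + 50*I*u + 60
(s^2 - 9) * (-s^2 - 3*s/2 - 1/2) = -s^4 - 3*s^3/2 + 17*s^2/2 + 27*s/2 + 9/2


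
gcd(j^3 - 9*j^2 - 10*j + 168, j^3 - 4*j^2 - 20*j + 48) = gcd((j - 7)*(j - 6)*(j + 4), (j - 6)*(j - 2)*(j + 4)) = j^2 - 2*j - 24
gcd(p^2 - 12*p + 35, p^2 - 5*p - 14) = p - 7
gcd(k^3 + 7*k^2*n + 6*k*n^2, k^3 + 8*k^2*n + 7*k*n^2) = k^2 + k*n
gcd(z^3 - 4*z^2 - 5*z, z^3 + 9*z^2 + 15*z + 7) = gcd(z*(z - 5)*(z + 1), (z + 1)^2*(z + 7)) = z + 1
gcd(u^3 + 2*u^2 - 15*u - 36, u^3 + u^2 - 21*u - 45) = u^2 + 6*u + 9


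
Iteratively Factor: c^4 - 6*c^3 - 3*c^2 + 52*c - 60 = (c - 2)*(c^3 - 4*c^2 - 11*c + 30) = (c - 5)*(c - 2)*(c^2 + c - 6) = (c - 5)*(c - 2)^2*(c + 3)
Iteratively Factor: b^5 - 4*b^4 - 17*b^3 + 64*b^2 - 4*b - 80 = (b + 4)*(b^4 - 8*b^3 + 15*b^2 + 4*b - 20) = (b + 1)*(b + 4)*(b^3 - 9*b^2 + 24*b - 20) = (b - 5)*(b + 1)*(b + 4)*(b^2 - 4*b + 4) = (b - 5)*(b - 2)*(b + 1)*(b + 4)*(b - 2)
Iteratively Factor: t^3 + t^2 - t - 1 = (t + 1)*(t^2 - 1) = (t + 1)^2*(t - 1)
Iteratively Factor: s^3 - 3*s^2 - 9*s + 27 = (s - 3)*(s^2 - 9) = (s - 3)*(s + 3)*(s - 3)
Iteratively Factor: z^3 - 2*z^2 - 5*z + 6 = (z + 2)*(z^2 - 4*z + 3) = (z - 1)*(z + 2)*(z - 3)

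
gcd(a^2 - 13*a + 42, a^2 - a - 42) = a - 7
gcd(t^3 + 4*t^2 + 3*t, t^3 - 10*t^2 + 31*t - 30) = 1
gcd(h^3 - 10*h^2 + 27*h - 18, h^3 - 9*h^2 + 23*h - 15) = h^2 - 4*h + 3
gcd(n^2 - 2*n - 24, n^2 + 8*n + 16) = n + 4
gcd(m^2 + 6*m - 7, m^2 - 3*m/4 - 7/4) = 1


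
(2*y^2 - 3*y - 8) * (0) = 0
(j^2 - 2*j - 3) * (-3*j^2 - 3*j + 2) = -3*j^4 + 3*j^3 + 17*j^2 + 5*j - 6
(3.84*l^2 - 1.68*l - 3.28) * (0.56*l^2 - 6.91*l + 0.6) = 2.1504*l^4 - 27.4752*l^3 + 12.076*l^2 + 21.6568*l - 1.968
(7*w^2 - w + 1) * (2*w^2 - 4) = 14*w^4 - 2*w^3 - 26*w^2 + 4*w - 4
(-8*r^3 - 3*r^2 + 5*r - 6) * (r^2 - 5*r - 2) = -8*r^5 + 37*r^4 + 36*r^3 - 25*r^2 + 20*r + 12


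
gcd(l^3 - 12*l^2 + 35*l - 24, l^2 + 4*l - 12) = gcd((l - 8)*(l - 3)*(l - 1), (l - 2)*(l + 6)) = 1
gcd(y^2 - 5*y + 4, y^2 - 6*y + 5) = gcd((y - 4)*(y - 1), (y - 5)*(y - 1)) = y - 1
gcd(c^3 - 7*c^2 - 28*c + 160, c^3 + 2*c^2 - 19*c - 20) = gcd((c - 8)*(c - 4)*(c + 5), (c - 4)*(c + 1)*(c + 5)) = c^2 + c - 20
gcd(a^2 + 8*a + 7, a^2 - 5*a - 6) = a + 1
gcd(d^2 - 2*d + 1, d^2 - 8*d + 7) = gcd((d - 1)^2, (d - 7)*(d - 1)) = d - 1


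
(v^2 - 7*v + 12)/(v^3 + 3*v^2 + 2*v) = (v^2 - 7*v + 12)/(v*(v^2 + 3*v + 2))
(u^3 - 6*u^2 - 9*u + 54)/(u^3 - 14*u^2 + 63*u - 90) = (u + 3)/(u - 5)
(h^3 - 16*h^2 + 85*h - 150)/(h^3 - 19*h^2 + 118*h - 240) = (h - 5)/(h - 8)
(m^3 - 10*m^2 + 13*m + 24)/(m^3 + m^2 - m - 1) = (m^2 - 11*m + 24)/(m^2 - 1)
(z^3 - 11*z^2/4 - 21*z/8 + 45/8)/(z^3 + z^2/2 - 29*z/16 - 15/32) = 4*(z - 3)/(4*z + 1)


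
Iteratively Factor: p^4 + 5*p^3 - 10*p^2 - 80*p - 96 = (p + 3)*(p^3 + 2*p^2 - 16*p - 32) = (p + 2)*(p + 3)*(p^2 - 16) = (p - 4)*(p + 2)*(p + 3)*(p + 4)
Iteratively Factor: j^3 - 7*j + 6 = (j - 1)*(j^2 + j - 6) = (j - 1)*(j + 3)*(j - 2)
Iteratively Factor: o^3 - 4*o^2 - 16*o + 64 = (o - 4)*(o^2 - 16) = (o - 4)*(o + 4)*(o - 4)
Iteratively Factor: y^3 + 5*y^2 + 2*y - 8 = (y + 4)*(y^2 + y - 2) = (y - 1)*(y + 4)*(y + 2)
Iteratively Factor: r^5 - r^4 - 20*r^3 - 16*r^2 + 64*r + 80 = (r + 2)*(r^4 - 3*r^3 - 14*r^2 + 12*r + 40) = (r - 2)*(r + 2)*(r^3 - r^2 - 16*r - 20) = (r - 5)*(r - 2)*(r + 2)*(r^2 + 4*r + 4) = (r - 5)*(r - 2)*(r + 2)^2*(r + 2)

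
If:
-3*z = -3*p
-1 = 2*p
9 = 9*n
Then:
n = 1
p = -1/2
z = -1/2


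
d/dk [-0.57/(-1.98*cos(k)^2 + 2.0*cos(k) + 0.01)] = (2.2572*cos(k) - 1.14)*sin(k)/(-1.98*cos(k)^2 + 2.0*cos(k) + 0.01)^2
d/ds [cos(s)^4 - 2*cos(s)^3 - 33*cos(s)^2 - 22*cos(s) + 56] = 2*(-2*cos(s)^3 + 3*cos(s)^2 + 33*cos(s) + 11)*sin(s)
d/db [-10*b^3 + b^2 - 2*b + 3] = -30*b^2 + 2*b - 2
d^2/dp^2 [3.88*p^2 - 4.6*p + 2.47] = 7.76000000000000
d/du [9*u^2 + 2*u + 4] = 18*u + 2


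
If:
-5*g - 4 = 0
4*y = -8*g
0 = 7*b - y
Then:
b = 8/35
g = -4/5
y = 8/5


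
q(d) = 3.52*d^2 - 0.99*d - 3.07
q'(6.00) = 41.25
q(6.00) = 117.71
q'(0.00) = -0.99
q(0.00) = -3.07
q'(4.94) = 33.79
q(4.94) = 77.94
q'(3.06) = 20.55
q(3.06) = 26.86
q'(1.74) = 11.26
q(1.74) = 5.86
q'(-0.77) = -6.41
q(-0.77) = -0.22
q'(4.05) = 27.52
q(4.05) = 50.66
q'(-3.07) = -22.60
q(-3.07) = 33.14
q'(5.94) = 40.83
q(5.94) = 115.25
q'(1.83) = 11.89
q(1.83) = 6.91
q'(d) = 7.04*d - 0.99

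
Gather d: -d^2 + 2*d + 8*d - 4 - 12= -d^2 + 10*d - 16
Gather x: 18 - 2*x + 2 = 20 - 2*x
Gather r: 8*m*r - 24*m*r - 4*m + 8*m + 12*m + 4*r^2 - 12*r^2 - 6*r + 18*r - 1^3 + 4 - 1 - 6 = 16*m - 8*r^2 + r*(12 - 16*m) - 4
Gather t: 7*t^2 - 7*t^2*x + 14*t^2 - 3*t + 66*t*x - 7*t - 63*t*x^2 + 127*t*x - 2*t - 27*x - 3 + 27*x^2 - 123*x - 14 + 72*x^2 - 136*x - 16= t^2*(21 - 7*x) + t*(-63*x^2 + 193*x - 12) + 99*x^2 - 286*x - 33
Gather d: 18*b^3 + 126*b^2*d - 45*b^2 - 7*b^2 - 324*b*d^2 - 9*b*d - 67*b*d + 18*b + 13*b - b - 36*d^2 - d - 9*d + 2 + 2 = 18*b^3 - 52*b^2 + 30*b + d^2*(-324*b - 36) + d*(126*b^2 - 76*b - 10) + 4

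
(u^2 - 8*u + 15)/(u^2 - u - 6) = (u - 5)/(u + 2)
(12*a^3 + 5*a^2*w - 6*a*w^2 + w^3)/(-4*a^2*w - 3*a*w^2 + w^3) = (-3*a + w)/w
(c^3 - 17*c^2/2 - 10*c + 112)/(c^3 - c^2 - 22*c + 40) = (c^2 - 9*c/2 - 28)/(c^2 + 3*c - 10)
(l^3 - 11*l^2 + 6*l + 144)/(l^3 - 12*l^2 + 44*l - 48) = (l^2 - 5*l - 24)/(l^2 - 6*l + 8)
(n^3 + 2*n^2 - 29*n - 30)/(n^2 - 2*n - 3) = (n^2 + n - 30)/(n - 3)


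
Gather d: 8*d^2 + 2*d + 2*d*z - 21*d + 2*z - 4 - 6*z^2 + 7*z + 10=8*d^2 + d*(2*z - 19) - 6*z^2 + 9*z + 6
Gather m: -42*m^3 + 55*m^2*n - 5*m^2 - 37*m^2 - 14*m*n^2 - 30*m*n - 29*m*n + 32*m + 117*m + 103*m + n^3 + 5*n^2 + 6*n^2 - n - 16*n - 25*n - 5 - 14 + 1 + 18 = -42*m^3 + m^2*(55*n - 42) + m*(-14*n^2 - 59*n + 252) + n^3 + 11*n^2 - 42*n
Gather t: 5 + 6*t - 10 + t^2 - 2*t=t^2 + 4*t - 5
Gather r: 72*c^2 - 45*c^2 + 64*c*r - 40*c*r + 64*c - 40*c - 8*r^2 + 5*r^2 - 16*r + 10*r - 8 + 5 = 27*c^2 + 24*c - 3*r^2 + r*(24*c - 6) - 3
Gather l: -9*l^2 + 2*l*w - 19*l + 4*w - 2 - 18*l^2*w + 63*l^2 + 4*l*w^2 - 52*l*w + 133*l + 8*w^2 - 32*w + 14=l^2*(54 - 18*w) + l*(4*w^2 - 50*w + 114) + 8*w^2 - 28*w + 12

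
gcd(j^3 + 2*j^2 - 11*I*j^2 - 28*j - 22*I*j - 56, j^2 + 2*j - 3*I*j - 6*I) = j + 2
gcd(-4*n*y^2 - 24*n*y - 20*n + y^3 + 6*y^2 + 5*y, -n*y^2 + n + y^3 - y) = y + 1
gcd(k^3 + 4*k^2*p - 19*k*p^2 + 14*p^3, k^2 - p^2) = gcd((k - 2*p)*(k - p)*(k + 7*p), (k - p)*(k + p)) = -k + p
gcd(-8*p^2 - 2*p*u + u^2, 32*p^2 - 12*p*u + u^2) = 4*p - u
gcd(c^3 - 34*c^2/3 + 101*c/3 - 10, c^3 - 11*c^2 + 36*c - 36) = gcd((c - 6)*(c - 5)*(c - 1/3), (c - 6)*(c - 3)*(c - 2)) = c - 6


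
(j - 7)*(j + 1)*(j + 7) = j^3 + j^2 - 49*j - 49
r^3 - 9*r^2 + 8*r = r*(r - 8)*(r - 1)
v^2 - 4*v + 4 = (v - 2)^2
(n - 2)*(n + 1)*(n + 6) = n^3 + 5*n^2 - 8*n - 12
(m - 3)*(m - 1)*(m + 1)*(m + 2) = m^4 - m^3 - 7*m^2 + m + 6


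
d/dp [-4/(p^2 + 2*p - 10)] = 8*(p + 1)/(p^2 + 2*p - 10)^2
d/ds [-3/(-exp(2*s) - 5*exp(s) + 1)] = (-6*exp(s) - 15)*exp(s)/(exp(2*s) + 5*exp(s) - 1)^2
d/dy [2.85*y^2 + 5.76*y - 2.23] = 5.7*y + 5.76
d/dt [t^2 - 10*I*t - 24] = 2*t - 10*I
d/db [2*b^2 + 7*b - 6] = 4*b + 7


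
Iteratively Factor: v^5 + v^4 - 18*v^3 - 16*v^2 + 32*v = (v + 2)*(v^4 - v^3 - 16*v^2 + 16*v) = (v + 2)*(v + 4)*(v^3 - 5*v^2 + 4*v) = v*(v + 2)*(v + 4)*(v^2 - 5*v + 4) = v*(v - 1)*(v + 2)*(v + 4)*(v - 4)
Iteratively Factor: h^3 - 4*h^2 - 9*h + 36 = (h - 3)*(h^2 - h - 12) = (h - 3)*(h + 3)*(h - 4)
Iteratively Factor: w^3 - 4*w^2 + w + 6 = (w + 1)*(w^2 - 5*w + 6) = (w - 3)*(w + 1)*(w - 2)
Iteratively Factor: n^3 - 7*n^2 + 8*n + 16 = (n - 4)*(n^2 - 3*n - 4) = (n - 4)*(n + 1)*(n - 4)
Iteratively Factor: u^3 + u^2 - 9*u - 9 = (u + 3)*(u^2 - 2*u - 3) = (u - 3)*(u + 3)*(u + 1)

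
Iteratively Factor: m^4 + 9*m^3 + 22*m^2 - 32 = (m + 4)*(m^3 + 5*m^2 + 2*m - 8) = (m + 2)*(m + 4)*(m^2 + 3*m - 4) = (m + 2)*(m + 4)^2*(m - 1)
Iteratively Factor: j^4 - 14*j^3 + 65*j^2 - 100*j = (j - 5)*(j^3 - 9*j^2 + 20*j) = (j - 5)^2*(j^2 - 4*j) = (j - 5)^2*(j - 4)*(j)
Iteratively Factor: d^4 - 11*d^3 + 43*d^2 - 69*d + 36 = (d - 4)*(d^3 - 7*d^2 + 15*d - 9) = (d - 4)*(d - 3)*(d^2 - 4*d + 3) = (d - 4)*(d - 3)*(d - 1)*(d - 3)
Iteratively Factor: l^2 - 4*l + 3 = (l - 1)*(l - 3)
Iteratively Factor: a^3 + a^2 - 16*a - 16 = (a - 4)*(a^2 + 5*a + 4) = (a - 4)*(a + 4)*(a + 1)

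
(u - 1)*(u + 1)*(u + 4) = u^3 + 4*u^2 - u - 4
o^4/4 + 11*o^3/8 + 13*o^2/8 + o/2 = o*(o/4 + 1)*(o + 1/2)*(o + 1)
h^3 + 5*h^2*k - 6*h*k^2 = h*(h - k)*(h + 6*k)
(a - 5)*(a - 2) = a^2 - 7*a + 10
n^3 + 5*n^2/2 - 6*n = n*(n - 3/2)*(n + 4)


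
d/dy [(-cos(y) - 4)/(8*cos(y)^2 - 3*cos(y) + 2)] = (8*sin(y)^2 - 64*cos(y) + 6)*sin(y)/(8*cos(y)^2 - 3*cos(y) + 2)^2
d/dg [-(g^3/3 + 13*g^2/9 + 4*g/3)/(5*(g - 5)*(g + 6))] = (-3*g^4 - 6*g^3 + 269*g^2 + 780*g + 360)/(45*(g^4 + 2*g^3 - 59*g^2 - 60*g + 900))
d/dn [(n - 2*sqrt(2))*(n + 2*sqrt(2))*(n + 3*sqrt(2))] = 3*n^2 + 6*sqrt(2)*n - 8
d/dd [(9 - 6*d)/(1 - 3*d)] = 21/(3*d - 1)^2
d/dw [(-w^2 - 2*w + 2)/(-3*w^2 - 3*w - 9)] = (-w^2 + 10*w + 8)/(3*(w^4 + 2*w^3 + 7*w^2 + 6*w + 9))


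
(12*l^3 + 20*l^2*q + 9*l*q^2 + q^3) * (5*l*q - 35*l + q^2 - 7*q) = 60*l^4*q - 420*l^4 + 112*l^3*q^2 - 784*l^3*q + 65*l^2*q^3 - 455*l^2*q^2 + 14*l*q^4 - 98*l*q^3 + q^5 - 7*q^4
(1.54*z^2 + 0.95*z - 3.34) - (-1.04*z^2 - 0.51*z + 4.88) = 2.58*z^2 + 1.46*z - 8.22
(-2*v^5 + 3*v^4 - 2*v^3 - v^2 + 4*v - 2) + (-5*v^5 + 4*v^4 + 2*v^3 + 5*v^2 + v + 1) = -7*v^5 + 7*v^4 + 4*v^2 + 5*v - 1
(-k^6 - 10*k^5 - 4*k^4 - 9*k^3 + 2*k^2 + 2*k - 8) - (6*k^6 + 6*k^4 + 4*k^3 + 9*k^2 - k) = -7*k^6 - 10*k^5 - 10*k^4 - 13*k^3 - 7*k^2 + 3*k - 8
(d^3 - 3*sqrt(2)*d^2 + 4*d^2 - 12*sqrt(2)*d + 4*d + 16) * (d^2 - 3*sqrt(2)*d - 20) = d^5 - 6*sqrt(2)*d^4 + 4*d^4 - 24*sqrt(2)*d^3 + 2*d^3 + 8*d^2 + 48*sqrt(2)*d^2 - 80*d + 192*sqrt(2)*d - 320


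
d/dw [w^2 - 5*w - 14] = 2*w - 5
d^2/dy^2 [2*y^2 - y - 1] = 4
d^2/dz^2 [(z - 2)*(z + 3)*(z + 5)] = 6*z + 12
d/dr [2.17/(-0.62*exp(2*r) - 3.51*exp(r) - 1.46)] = (2.6908*exp(r) + 7.6167)*exp(r)/(0.62*exp(2*r) + 3.51*exp(r) + 1.46)^2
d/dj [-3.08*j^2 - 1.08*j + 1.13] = -6.16*j - 1.08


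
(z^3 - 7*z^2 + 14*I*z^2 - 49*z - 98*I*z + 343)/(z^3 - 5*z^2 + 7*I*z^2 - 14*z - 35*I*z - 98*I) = (z + 7*I)/(z + 2)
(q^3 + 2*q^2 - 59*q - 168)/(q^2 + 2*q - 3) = (q^2 - q - 56)/(q - 1)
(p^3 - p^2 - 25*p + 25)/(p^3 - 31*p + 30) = (p + 5)/(p + 6)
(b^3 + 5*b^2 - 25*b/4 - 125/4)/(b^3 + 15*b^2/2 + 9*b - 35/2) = (4*b^2 - 25)/(2*(2*b^2 + 5*b - 7))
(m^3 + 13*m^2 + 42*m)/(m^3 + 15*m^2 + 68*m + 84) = m/(m + 2)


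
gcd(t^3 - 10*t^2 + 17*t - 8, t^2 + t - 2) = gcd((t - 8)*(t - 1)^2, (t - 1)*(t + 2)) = t - 1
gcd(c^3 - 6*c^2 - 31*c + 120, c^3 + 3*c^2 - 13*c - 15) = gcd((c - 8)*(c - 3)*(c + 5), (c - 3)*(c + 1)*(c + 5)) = c^2 + 2*c - 15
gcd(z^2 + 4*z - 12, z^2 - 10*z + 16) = z - 2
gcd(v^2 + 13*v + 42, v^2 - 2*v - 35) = 1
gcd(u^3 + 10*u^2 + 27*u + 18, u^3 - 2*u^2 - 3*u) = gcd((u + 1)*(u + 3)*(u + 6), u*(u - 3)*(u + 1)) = u + 1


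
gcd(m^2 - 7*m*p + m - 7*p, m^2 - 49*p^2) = -m + 7*p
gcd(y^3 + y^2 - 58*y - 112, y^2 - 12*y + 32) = y - 8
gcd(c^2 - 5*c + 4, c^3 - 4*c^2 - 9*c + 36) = c - 4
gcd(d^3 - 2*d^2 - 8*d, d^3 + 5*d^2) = d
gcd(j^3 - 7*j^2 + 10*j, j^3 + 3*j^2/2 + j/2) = j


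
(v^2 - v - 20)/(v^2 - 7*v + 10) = (v + 4)/(v - 2)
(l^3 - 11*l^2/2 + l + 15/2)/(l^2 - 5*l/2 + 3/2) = (l^2 - 4*l - 5)/(l - 1)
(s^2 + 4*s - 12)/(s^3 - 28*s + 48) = 1/(s - 4)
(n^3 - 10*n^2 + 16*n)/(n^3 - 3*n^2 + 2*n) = (n - 8)/(n - 1)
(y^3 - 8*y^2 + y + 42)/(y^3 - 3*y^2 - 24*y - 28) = (y - 3)/(y + 2)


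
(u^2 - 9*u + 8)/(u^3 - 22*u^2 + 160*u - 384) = (u - 1)/(u^2 - 14*u + 48)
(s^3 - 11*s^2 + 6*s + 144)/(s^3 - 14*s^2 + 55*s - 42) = (s^2 - 5*s - 24)/(s^2 - 8*s + 7)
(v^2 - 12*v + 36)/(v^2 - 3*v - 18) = (v - 6)/(v + 3)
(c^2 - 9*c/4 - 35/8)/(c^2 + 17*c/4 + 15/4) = (c - 7/2)/(c + 3)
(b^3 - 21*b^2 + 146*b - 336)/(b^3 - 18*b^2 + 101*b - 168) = (b - 6)/(b - 3)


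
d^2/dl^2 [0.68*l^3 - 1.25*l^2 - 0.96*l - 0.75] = 4.08*l - 2.5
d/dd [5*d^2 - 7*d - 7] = 10*d - 7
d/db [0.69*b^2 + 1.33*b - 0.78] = 1.38*b + 1.33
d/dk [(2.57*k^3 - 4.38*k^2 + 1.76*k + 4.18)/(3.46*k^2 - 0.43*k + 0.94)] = (8.8922*k^4 - 2.2102*k^3 + 3.0412*k^2 - 37.16*k + 3.4518)/(11.9716*k^4 - 2.9756*k^3 + 6.6897*k^2 - 0.8084*k + 0.8836)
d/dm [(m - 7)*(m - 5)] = 2*m - 12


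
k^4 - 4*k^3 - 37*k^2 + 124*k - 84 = (k - 7)*(k - 2)*(k - 1)*(k + 6)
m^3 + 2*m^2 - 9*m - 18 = (m - 3)*(m + 2)*(m + 3)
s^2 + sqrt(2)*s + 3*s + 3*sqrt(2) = (s + 3)*(s + sqrt(2))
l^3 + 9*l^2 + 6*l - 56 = (l - 2)*(l + 4)*(l + 7)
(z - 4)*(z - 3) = z^2 - 7*z + 12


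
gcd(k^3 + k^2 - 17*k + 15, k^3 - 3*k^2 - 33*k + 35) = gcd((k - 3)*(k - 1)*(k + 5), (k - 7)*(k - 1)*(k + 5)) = k^2 + 4*k - 5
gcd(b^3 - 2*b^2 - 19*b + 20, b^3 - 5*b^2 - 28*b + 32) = b^2 + 3*b - 4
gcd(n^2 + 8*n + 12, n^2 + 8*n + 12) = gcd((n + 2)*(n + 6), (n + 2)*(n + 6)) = n^2 + 8*n + 12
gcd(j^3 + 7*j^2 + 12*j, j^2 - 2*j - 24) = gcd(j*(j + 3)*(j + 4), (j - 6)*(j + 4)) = j + 4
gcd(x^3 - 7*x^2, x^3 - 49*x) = x^2 - 7*x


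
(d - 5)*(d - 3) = d^2 - 8*d + 15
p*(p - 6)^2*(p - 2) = p^4 - 14*p^3 + 60*p^2 - 72*p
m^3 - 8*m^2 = m^2*(m - 8)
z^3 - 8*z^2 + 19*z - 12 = (z - 4)*(z - 3)*(z - 1)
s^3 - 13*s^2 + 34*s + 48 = (s - 8)*(s - 6)*(s + 1)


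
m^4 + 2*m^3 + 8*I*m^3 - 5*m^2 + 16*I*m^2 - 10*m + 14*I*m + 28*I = (m + 2)*(m - I)*(m + 2*I)*(m + 7*I)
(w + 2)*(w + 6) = w^2 + 8*w + 12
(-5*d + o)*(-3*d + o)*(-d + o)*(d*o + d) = -15*d^4*o - 15*d^4 + 23*d^3*o^2 + 23*d^3*o - 9*d^2*o^3 - 9*d^2*o^2 + d*o^4 + d*o^3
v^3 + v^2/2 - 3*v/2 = v*(v - 1)*(v + 3/2)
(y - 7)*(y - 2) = y^2 - 9*y + 14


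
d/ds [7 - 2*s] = -2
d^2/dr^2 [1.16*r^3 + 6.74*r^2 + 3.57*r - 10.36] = 6.96*r + 13.48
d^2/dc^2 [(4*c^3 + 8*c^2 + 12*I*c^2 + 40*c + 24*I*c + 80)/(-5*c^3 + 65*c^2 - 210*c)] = (c^6*(-120 - 24*I) + c^5*(768 - 144*I) + c^4*(4176 + 4896*I) + c^3*(-16368 - 19200*I) - 101280*c^2 + 262080*c - 282240)/(5*c^9 - 195*c^8 + 3165*c^7 - 27365*c^6 + 132930*c^5 - 343980*c^4 + 370440*c^3)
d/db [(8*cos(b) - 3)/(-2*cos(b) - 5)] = 46*sin(b)/(2*cos(b) + 5)^2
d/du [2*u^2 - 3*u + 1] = 4*u - 3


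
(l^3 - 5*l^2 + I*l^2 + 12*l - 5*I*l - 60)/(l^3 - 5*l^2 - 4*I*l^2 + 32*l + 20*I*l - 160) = (l - 3*I)/(l - 8*I)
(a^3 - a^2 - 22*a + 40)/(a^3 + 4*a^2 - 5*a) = (a^2 - 6*a + 8)/(a*(a - 1))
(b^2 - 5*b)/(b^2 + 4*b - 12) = b*(b - 5)/(b^2 + 4*b - 12)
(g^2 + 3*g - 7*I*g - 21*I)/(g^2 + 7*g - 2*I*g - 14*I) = (g^2 + g*(3 - 7*I) - 21*I)/(g^2 + g*(7 - 2*I) - 14*I)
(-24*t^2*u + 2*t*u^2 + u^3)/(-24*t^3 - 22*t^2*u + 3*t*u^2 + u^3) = u/(t + u)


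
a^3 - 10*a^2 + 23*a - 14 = (a - 7)*(a - 2)*(a - 1)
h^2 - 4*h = h*(h - 4)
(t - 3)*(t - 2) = t^2 - 5*t + 6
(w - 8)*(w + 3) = w^2 - 5*w - 24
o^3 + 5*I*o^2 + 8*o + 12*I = (o - 2*I)*(o + I)*(o + 6*I)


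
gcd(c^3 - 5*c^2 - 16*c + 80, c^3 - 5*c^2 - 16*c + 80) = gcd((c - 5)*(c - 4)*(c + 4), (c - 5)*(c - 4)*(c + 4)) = c^3 - 5*c^2 - 16*c + 80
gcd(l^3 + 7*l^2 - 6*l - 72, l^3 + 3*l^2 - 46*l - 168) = l^2 + 10*l + 24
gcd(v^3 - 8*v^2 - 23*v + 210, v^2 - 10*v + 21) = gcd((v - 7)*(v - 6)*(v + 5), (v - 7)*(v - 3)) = v - 7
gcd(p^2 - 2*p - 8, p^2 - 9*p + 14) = 1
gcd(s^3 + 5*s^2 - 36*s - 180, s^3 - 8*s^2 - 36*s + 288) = s^2 - 36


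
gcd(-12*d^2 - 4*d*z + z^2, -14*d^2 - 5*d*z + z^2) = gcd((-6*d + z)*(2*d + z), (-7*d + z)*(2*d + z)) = 2*d + z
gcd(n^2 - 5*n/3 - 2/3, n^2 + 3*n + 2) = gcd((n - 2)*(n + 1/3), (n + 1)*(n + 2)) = 1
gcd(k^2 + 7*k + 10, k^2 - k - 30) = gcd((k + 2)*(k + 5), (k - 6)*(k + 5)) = k + 5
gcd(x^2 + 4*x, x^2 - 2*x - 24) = x + 4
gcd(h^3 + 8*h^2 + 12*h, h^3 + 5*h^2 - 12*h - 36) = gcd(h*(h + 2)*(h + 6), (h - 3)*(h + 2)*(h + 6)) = h^2 + 8*h + 12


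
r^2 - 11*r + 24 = (r - 8)*(r - 3)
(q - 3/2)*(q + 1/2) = q^2 - q - 3/4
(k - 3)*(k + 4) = k^2 + k - 12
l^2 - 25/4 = (l - 5/2)*(l + 5/2)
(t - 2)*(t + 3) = t^2 + t - 6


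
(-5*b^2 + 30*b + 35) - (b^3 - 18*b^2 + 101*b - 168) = -b^3 + 13*b^2 - 71*b + 203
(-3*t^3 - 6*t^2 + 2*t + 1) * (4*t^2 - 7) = -12*t^5 - 24*t^4 + 29*t^3 + 46*t^2 - 14*t - 7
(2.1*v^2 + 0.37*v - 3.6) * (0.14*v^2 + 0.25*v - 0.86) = 0.294*v^4 + 0.5768*v^3 - 2.2175*v^2 - 1.2182*v + 3.096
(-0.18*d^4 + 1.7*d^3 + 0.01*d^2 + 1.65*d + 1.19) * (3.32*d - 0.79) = -0.5976*d^5 + 5.7862*d^4 - 1.3098*d^3 + 5.4701*d^2 + 2.6473*d - 0.9401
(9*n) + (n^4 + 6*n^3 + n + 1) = n^4 + 6*n^3 + 10*n + 1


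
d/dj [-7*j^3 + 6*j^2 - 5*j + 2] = -21*j^2 + 12*j - 5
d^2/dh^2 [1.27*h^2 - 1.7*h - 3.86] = 2.54000000000000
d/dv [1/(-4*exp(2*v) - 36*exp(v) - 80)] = (2*exp(v) + 9)*exp(v)/(4*(exp(2*v) + 9*exp(v) + 20)^2)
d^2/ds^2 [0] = 0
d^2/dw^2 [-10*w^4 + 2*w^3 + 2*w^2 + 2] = -120*w^2 + 12*w + 4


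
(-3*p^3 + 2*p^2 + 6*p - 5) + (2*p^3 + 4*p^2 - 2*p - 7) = -p^3 + 6*p^2 + 4*p - 12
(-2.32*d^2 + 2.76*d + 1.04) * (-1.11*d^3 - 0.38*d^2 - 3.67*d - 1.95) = 2.5752*d^5 - 2.182*d^4 + 6.3112*d^3 - 6.0004*d^2 - 9.1988*d - 2.028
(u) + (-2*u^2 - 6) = -2*u^2 + u - 6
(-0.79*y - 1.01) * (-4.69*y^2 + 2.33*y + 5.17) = 3.7051*y^3 + 2.8962*y^2 - 6.4376*y - 5.2217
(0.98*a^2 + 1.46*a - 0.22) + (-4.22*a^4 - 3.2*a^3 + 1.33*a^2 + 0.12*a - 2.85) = -4.22*a^4 - 3.2*a^3 + 2.31*a^2 + 1.58*a - 3.07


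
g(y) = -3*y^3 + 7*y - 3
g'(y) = 7 - 9*y^2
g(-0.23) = -4.57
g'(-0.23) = 6.52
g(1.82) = -8.35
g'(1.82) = -22.81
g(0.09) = -2.37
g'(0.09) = 6.93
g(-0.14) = -3.97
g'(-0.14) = 6.82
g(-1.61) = -1.75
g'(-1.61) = -16.33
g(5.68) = -512.99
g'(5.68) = -283.36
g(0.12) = -2.17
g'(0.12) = 6.87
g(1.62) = -4.41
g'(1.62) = -16.62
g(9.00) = -2127.00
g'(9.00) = -722.00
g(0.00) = -3.00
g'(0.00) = 7.00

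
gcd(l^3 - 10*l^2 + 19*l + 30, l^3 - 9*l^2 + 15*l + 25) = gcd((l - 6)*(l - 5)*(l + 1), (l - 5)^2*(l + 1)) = l^2 - 4*l - 5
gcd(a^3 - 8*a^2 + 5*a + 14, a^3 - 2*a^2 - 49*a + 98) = a^2 - 9*a + 14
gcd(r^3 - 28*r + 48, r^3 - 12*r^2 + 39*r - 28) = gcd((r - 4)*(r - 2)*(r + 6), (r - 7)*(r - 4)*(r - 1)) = r - 4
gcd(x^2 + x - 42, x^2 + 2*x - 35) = x + 7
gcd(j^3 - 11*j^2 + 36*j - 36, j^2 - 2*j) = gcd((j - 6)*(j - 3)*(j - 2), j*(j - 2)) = j - 2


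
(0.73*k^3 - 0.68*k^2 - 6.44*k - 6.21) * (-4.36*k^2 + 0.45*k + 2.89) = -3.1828*k^5 + 3.2933*k^4 + 29.8821*k^3 + 22.2124*k^2 - 21.4061*k - 17.9469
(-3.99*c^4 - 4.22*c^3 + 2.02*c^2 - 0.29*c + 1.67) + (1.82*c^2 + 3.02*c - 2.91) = -3.99*c^4 - 4.22*c^3 + 3.84*c^2 + 2.73*c - 1.24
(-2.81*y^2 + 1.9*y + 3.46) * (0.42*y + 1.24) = -1.1802*y^3 - 2.6864*y^2 + 3.8092*y + 4.2904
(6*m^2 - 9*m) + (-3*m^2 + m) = 3*m^2 - 8*m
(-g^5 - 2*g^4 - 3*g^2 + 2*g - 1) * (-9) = 9*g^5 + 18*g^4 + 27*g^2 - 18*g + 9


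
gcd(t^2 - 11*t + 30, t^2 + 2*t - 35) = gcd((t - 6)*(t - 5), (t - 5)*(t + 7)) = t - 5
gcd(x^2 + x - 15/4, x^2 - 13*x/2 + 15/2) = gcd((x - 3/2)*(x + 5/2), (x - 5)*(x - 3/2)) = x - 3/2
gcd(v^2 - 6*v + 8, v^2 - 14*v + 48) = 1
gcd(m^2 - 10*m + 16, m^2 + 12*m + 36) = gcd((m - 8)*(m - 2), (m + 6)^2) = 1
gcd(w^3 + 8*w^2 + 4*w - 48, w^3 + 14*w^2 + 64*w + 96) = w^2 + 10*w + 24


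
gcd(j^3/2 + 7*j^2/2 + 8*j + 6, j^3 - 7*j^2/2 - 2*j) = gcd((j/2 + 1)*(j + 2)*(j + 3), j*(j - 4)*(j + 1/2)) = 1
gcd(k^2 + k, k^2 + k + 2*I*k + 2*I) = k + 1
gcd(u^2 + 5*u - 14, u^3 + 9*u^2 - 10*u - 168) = u + 7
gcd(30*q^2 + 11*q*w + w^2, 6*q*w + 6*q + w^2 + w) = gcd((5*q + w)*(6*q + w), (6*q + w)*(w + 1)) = 6*q + w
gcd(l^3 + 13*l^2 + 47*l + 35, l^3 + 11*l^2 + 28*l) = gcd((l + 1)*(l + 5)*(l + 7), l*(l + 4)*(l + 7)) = l + 7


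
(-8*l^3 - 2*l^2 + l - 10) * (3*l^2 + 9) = -24*l^5 - 6*l^4 - 69*l^3 - 48*l^2 + 9*l - 90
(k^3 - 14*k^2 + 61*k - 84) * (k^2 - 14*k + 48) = k^5 - 28*k^4 + 305*k^3 - 1610*k^2 + 4104*k - 4032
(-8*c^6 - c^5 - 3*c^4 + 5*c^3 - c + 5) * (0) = 0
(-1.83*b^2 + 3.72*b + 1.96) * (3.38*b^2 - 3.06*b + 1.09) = -6.1854*b^4 + 18.1734*b^3 - 6.7531*b^2 - 1.9428*b + 2.1364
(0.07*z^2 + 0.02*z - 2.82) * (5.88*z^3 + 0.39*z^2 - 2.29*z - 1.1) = 0.4116*z^5 + 0.1449*z^4 - 16.7341*z^3 - 1.2226*z^2 + 6.4358*z + 3.102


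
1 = 1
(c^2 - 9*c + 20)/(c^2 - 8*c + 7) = (c^2 - 9*c + 20)/(c^2 - 8*c + 7)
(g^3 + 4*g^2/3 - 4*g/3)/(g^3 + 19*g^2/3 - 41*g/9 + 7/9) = 3*g*(3*g^2 + 4*g - 4)/(9*g^3 + 57*g^2 - 41*g + 7)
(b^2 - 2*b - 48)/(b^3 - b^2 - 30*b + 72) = (b - 8)/(b^2 - 7*b + 12)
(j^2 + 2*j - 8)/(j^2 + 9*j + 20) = (j - 2)/(j + 5)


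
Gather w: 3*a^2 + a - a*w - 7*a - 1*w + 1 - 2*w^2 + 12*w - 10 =3*a^2 - 6*a - 2*w^2 + w*(11 - a) - 9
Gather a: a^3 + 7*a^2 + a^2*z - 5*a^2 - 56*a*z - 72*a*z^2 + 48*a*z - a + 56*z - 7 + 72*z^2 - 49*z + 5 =a^3 + a^2*(z + 2) + a*(-72*z^2 - 8*z - 1) + 72*z^2 + 7*z - 2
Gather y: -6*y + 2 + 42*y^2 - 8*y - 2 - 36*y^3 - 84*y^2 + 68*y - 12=-36*y^3 - 42*y^2 + 54*y - 12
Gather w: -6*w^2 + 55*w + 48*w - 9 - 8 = -6*w^2 + 103*w - 17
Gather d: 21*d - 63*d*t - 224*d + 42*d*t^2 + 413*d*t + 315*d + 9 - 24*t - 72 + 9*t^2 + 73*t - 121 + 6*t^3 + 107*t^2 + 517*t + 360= d*(42*t^2 + 350*t + 112) + 6*t^3 + 116*t^2 + 566*t + 176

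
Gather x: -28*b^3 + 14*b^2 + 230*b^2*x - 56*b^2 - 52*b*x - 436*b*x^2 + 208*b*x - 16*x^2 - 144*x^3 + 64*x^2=-28*b^3 - 42*b^2 - 144*x^3 + x^2*(48 - 436*b) + x*(230*b^2 + 156*b)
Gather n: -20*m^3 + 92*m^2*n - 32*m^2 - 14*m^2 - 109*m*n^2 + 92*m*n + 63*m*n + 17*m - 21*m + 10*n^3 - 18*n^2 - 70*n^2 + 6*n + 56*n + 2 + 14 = -20*m^3 - 46*m^2 - 4*m + 10*n^3 + n^2*(-109*m - 88) + n*(92*m^2 + 155*m + 62) + 16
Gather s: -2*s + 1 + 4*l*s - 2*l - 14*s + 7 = -2*l + s*(4*l - 16) + 8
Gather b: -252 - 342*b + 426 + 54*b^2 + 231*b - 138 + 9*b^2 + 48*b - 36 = 63*b^2 - 63*b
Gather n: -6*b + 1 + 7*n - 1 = -6*b + 7*n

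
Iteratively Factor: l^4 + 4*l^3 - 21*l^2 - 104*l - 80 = (l + 1)*(l^3 + 3*l^2 - 24*l - 80) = (l - 5)*(l + 1)*(l^2 + 8*l + 16) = (l - 5)*(l + 1)*(l + 4)*(l + 4)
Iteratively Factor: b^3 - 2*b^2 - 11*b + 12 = (b + 3)*(b^2 - 5*b + 4) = (b - 4)*(b + 3)*(b - 1)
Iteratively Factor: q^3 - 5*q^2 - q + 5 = (q - 1)*(q^2 - 4*q - 5) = (q - 5)*(q - 1)*(q + 1)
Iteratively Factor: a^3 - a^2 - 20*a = (a)*(a^2 - a - 20) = a*(a + 4)*(a - 5)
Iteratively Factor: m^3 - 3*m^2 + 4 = (m + 1)*(m^2 - 4*m + 4) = (m - 2)*(m + 1)*(m - 2)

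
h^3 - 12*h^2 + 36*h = h*(h - 6)^2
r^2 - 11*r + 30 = (r - 6)*(r - 5)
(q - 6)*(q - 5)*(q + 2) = q^3 - 9*q^2 + 8*q + 60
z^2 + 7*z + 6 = (z + 1)*(z + 6)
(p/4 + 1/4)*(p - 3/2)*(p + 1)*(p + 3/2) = p^4/4 + p^3/2 - 5*p^2/16 - 9*p/8 - 9/16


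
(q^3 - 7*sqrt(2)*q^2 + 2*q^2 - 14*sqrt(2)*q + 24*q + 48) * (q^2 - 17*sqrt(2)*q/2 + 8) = q^5 - 31*sqrt(2)*q^4/2 + 2*q^4 - 31*sqrt(2)*q^3 + 151*q^3 - 260*sqrt(2)*q^2 + 302*q^2 - 520*sqrt(2)*q + 192*q + 384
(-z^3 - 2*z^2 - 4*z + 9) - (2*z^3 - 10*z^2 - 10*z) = -3*z^3 + 8*z^2 + 6*z + 9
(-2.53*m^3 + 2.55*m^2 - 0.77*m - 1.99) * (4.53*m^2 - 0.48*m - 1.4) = -11.4609*m^5 + 12.7659*m^4 - 1.1701*m^3 - 12.2151*m^2 + 2.0332*m + 2.786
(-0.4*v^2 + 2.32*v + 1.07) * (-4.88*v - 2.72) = 1.952*v^3 - 10.2336*v^2 - 11.532*v - 2.9104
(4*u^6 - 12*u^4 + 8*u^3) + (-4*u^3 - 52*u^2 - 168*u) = 4*u^6 - 12*u^4 + 4*u^3 - 52*u^2 - 168*u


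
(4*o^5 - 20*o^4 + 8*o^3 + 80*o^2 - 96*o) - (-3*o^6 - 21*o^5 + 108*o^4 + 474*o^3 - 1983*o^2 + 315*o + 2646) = 3*o^6 + 25*o^5 - 128*o^4 - 466*o^3 + 2063*o^2 - 411*o - 2646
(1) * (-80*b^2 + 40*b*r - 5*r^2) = -80*b^2 + 40*b*r - 5*r^2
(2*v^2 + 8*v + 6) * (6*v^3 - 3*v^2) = 12*v^5 + 42*v^4 + 12*v^3 - 18*v^2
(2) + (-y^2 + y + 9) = -y^2 + y + 11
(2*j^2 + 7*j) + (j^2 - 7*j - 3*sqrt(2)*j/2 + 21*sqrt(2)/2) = 3*j^2 - 3*sqrt(2)*j/2 + 21*sqrt(2)/2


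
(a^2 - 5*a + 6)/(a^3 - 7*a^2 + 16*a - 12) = 1/(a - 2)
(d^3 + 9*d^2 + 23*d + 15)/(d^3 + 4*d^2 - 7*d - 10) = (d + 3)/(d - 2)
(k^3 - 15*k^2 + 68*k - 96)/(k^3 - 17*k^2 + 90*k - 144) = (k - 4)/(k - 6)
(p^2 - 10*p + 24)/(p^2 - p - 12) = (p - 6)/(p + 3)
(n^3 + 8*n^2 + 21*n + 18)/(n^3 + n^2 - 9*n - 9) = (n^2 + 5*n + 6)/(n^2 - 2*n - 3)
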